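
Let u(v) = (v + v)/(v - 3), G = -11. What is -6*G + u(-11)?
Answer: 473/7 ≈ 67.571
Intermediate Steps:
u(v) = 2*v/(-3 + v) (u(v) = (2*v)/(-3 + v) = 2*v/(-3 + v))
-6*G + u(-11) = -6*(-11) + 2*(-11)/(-3 - 11) = 66 + 2*(-11)/(-14) = 66 + 2*(-11)*(-1/14) = 66 + 11/7 = 473/7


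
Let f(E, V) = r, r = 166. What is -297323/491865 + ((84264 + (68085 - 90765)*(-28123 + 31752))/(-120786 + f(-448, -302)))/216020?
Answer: -96333813271372/160202474199075 ≈ -0.60133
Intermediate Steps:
f(E, V) = 166
-297323/491865 + ((84264 + (68085 - 90765)*(-28123 + 31752))/(-120786 + f(-448, -302)))/216020 = -297323/491865 + ((84264 + (68085 - 90765)*(-28123 + 31752))/(-120786 + 166))/216020 = -297323*1/491865 + ((84264 - 22680*3629)/(-120620))*(1/216020) = -297323/491865 + ((84264 - 82305720)*(-1/120620))*(1/216020) = -297323/491865 - 82221456*(-1/120620)*(1/216020) = -297323/491865 + (20555364/30155)*(1/216020) = -297323/491865 + 5138841/1628520775 = -96333813271372/160202474199075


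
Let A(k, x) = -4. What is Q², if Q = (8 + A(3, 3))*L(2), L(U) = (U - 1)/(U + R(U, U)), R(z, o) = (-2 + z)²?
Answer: 4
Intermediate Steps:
L(U) = (-1 + U)/(U + (-2 + U)²) (L(U) = (U - 1)/(U + (-2 + U)²) = (-1 + U)/(U + (-2 + U)²))
Q = 2 (Q = (8 - 4)*((-1 + 2)/(2 + (-2 + 2)²)) = 4*(1/(2 + 0²)) = 4*(1/(2 + 0)) = 4*(1/2) = 4*((½)*1) = 4*(½) = 2)
Q² = 2² = 4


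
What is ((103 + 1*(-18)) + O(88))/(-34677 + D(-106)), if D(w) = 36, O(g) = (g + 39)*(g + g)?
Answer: -831/1283 ≈ -0.64770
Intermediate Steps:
O(g) = 2*g*(39 + g) (O(g) = (39 + g)*(2*g) = 2*g*(39 + g))
((103 + 1*(-18)) + O(88))/(-34677 + D(-106)) = ((103 + 1*(-18)) + 2*88*(39 + 88))/(-34677 + 36) = ((103 - 18) + 2*88*127)/(-34641) = (85 + 22352)*(-1/34641) = 22437*(-1/34641) = -831/1283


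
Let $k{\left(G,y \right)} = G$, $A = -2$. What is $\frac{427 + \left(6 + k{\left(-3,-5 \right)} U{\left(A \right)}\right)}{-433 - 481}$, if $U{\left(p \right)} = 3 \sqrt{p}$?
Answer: $- \frac{433}{914} + \frac{9 i \sqrt{2}}{914} \approx -0.47374 + 0.013926 i$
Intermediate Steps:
$\frac{427 + \left(6 + k{\left(-3,-5 \right)} U{\left(A \right)}\right)}{-433 - 481} = \frac{427 + \left(6 - 3 \cdot 3 \sqrt{-2}\right)}{-433 - 481} = \frac{427 + \left(6 - 3 \cdot 3 i \sqrt{2}\right)}{-914} = \left(427 + \left(6 - 3 \cdot 3 i \sqrt{2}\right)\right) \left(- \frac{1}{914}\right) = \left(427 + \left(6 - 9 i \sqrt{2}\right)\right) \left(- \frac{1}{914}\right) = \left(433 - 9 i \sqrt{2}\right) \left(- \frac{1}{914}\right) = - \frac{433}{914} + \frac{9 i \sqrt{2}}{914}$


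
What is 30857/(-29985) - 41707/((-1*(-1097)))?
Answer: -1284434524/32893545 ≈ -39.048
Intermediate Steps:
30857/(-29985) - 41707/((-1*(-1097))) = 30857*(-1/29985) - 41707/1097 = -30857/29985 - 41707*1/1097 = -30857/29985 - 41707/1097 = -1284434524/32893545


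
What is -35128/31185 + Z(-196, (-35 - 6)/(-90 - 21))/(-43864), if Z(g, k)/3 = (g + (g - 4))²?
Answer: -2026471934/170987355 ≈ -11.852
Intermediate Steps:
Z(g, k) = 3*(-4 + 2*g)² (Z(g, k) = 3*(g + (g - 4))² = 3*(g + (-4 + g))² = 3*(-4 + 2*g)²)
-35128/31185 + Z(-196, (-35 - 6)/(-90 - 21))/(-43864) = -35128/31185 + (12*(-2 - 196)²)/(-43864) = -35128*1/31185 + (12*(-198)²)*(-1/43864) = -35128/31185 + (12*39204)*(-1/43864) = -35128/31185 + 470448*(-1/43864) = -35128/31185 - 58806/5483 = -2026471934/170987355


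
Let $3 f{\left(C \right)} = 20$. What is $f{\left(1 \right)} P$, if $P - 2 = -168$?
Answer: $- \frac{3320}{3} \approx -1106.7$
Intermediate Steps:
$f{\left(C \right)} = \frac{20}{3}$ ($f{\left(C \right)} = \frac{1}{3} \cdot 20 = \frac{20}{3}$)
$P = -166$ ($P = 2 - 168 = -166$)
$f{\left(1 \right)} P = \frac{20}{3} \left(-166\right) = - \frac{3320}{3}$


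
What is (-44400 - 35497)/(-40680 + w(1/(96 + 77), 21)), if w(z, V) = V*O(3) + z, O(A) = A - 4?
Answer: 13822181/7041272 ≈ 1.9630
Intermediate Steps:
O(A) = -4 + A
w(z, V) = z - V (w(z, V) = V*(-4 + 3) + z = V*(-1) + z = -V + z = z - V)
(-44400 - 35497)/(-40680 + w(1/(96 + 77), 21)) = (-44400 - 35497)/(-40680 + (1/(96 + 77) - 1*21)) = -79897/(-40680 + (1/173 - 21)) = -79897/(-40680 - 3632/173) = -79897/(-7041272/173) = -79897*(-173/7041272) = 13822181/7041272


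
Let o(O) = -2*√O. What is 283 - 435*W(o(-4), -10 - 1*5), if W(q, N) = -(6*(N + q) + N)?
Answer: -45392 - 10440*I ≈ -45392.0 - 10440.0*I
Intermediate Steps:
W(q, N) = -7*N - 6*q (W(q, N) = -((6*N + 6*q) + N) = -(6*q + 7*N) = -7*N - 6*q)
283 - 435*W(o(-4), -10 - 1*5) = 283 - 435*(-7*(-10 - 1*5) - (-12)*√(-4)) = 283 - 435*(-7*(-10 - 5) - (-12)*2*I) = 283 - 435*(-7*(-15) - (-24)*I) = 283 - 435*(105 + 24*I) = 283 + (-45675 - 10440*I) = -45392 - 10440*I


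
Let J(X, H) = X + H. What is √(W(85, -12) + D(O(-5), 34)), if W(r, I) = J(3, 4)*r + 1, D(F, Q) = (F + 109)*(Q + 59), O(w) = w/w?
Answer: √10826 ≈ 104.05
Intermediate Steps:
O(w) = 1
J(X, H) = H + X
D(F, Q) = (59 + Q)*(109 + F) (D(F, Q) = (109 + F)*(59 + Q) = (59 + Q)*(109 + F))
W(r, I) = 1 + 7*r (W(r, I) = (4 + 3)*r + 1 = 7*r + 1 = 1 + 7*r)
√(W(85, -12) + D(O(-5), 34)) = √((1 + 7*85) + (6431 + 59*1 + 109*34 + 1*34)) = √((1 + 595) + (6431 + 59 + 3706 + 34)) = √(596 + 10230) = √10826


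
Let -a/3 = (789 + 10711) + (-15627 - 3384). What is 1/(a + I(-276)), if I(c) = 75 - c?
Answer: 1/22884 ≈ 4.3699e-5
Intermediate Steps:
a = 22533 (a = -3*((789 + 10711) + (-15627 - 3384)) = -3*(11500 - 19011) = -3*(-7511) = 22533)
1/(a + I(-276)) = 1/(22533 + (75 - 1*(-276))) = 1/(22533 + (75 + 276)) = 1/(22533 + 351) = 1/22884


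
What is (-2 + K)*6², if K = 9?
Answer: 252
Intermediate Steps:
(-2 + K)*6² = (-2 + 9)*6² = 7*36 = 252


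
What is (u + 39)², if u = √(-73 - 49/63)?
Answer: 13025/9 + 52*I*√166 ≈ 1447.2 + 669.97*I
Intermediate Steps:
u = 2*I*√166/3 (u = √(-73 - 49*1/63) = √(-73 - 7/9) = √(-664/9) = 2*I*√166/3 ≈ 8.5894*I)
(u + 39)² = (2*I*√166/3 + 39)² = (39 + 2*I*√166/3)²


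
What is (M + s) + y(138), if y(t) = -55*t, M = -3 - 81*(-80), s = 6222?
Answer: 5109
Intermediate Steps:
M = 6477 (M = -3 + 6480 = 6477)
(M + s) + y(138) = (6477 + 6222) - 55*138 = 12699 - 7590 = 5109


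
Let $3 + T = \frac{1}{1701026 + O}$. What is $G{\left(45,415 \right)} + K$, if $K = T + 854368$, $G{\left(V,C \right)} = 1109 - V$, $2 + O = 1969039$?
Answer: $\frac{3139478322028}{3670063} \approx 8.5543 \cdot 10^{5}$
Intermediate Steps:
$O = 1969037$ ($O = -2 + 1969039 = 1969037$)
$T = - \frac{11010188}{3670063}$ ($T = -3 + \frac{1}{1701026 + 1969037} = -3 + \frac{1}{3670063} = - \frac{11010188}{3670063} \approx -3.0$)
$K = \frac{3135573374996}{3670063}$ ($K = - \frac{11010188}{3670063} + 854368 = \frac{3135573374996}{3670063} \approx 8.5437 \cdot 10^{5}$)
$G{\left(45,415 \right)} + K = \left(1109 - 45\right) + \frac{3135573374996}{3670063} = 1064 + \frac{3135573374996}{3670063} = \frac{3139478322028}{3670063}$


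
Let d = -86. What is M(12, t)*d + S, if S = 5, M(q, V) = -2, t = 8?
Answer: 177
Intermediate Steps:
M(12, t)*d + S = -2*(-86) + 5 = 172 + 5 = 177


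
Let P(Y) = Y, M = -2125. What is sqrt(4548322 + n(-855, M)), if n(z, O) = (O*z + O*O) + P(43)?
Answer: 3*sqrt(1208985) ≈ 3298.6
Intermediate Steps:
n(z, O) = 43 + O**2 + O*z (n(z, O) = (O*z + O*O) + 43 = (O*z + O**2) + 43 = (O**2 + O*z) + 43 = 43 + O**2 + O*z)
sqrt(4548322 + n(-855, M)) = sqrt(4548322 + (43 + (-2125)**2 - 2125*(-855))) = sqrt(4548322 + (43 + 4515625 + 1816875)) = sqrt(4548322 + 6332543) = sqrt(10880865) = 3*sqrt(1208985)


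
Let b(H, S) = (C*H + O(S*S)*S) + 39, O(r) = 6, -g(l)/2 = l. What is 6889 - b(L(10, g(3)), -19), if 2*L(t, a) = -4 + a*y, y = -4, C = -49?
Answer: 7454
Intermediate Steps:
g(l) = -2*l
L(t, a) = -2 - 2*a (L(t, a) = (-4 + a*(-4))/2 = (-4 - 4*a)/2 = -2 - 2*a)
b(H, S) = 39 - 49*H + 6*S (b(H, S) = (-49*H + 6*S) + 39 = 39 - 49*H + 6*S)
6889 - b(L(10, g(3)), -19) = 6889 - (39 - 49*(-2 - (-4)*3) + 6*(-19)) = 6889 - (39 - 49*(-2 - 2*(-6)) - 114) = 6889 - (39 - 49*(-2 + 12) - 114) = 6889 - (39 - 49*10 - 114) = 6889 - (39 - 490 - 114) = 6889 - 1*(-565) = 6889 + 565 = 7454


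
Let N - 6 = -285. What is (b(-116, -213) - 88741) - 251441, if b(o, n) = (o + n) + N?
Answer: -340790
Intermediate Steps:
N = -279 (N = 6 - 285 = -279)
b(o, n) = -279 + n + o (b(o, n) = (o + n) - 279 = (n + o) - 279 = -279 + n + o)
(b(-116, -213) - 88741) - 251441 = ((-279 - 213 - 116) - 88741) - 251441 = (-608 - 88741) - 251441 = -89349 - 251441 = -340790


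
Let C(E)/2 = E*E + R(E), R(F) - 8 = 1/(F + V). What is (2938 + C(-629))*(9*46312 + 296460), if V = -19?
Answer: 5098528089419/9 ≈ 5.6650e+11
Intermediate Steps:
R(F) = 8 + 1/(-19 + F) (R(F) = 8 + 1/(F - 19) = 8 + 1/(-19 + F))
C(E) = 2*E² + 2*(-151 + 8*E)/(-19 + E) (C(E) = 2*(E*E + (-151 + 8*E)/(-19 + E)) = 2*(E² + (-151 + 8*E)/(-19 + E)) = 2*E² + 2*(-151 + 8*E)/(-19 + E))
(2938 + C(-629))*(9*46312 + 296460) = (2938 + 2*(-151 + 8*(-629) + (-629)²*(-19 - 629))/(-19 - 629))*(9*46312 + 296460) = (2938 + 2*(-151 - 5032 + 395641*(-648))/(-648))*(416808 + 296460) = (2938 + 2*(-1/648)*(-151 - 5032 - 256375368))*713268 = (2938 + 2*(-1/648)*(-256380551))*713268 = (2938 + 256380551/324)*713268 = (257332463/324)*713268 = 5098528089419/9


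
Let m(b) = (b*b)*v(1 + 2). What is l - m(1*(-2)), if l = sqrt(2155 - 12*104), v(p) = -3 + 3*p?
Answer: -24 + sqrt(907) ≈ 6.1164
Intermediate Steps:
m(b) = 6*b**2 (m(b) = (b*b)*(-3 + 3*(1 + 2)) = b**2*(-3 + 3*3) = b**2*(-3 + 9) = b**2*6 = 6*b**2)
l = sqrt(907) (l = sqrt(2155 - 1248) = sqrt(907) ≈ 30.116)
l - m(1*(-2)) = sqrt(907) - 6*(1*(-2))**2 = sqrt(907) - 6*(-2)**2 = sqrt(907) - 6*4 = sqrt(907) - 1*24 = sqrt(907) - 24 = -24 + sqrt(907)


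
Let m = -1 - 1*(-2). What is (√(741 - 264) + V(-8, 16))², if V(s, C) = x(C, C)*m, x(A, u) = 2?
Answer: 481 + 12*√53 ≈ 568.36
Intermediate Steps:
m = 1 (m = -1 + 2 = 1)
V(s, C) = 2 (V(s, C) = 2*1 = 2)
(√(741 - 264) + V(-8, 16))² = (√(741 - 264) + 2)² = (√477 + 2)² = (3*√53 + 2)² = (2 + 3*√53)²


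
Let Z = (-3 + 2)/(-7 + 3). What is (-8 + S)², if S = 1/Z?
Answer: 16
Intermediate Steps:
Z = ¼ (Z = -1/(-4) = -1*(-¼) = ¼ ≈ 0.25000)
S = 4 (S = 1/(¼) = 4)
(-8 + S)² = (-8 + 4)² = (-4)² = 16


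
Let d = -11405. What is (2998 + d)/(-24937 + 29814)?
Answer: -8407/4877 ≈ -1.7238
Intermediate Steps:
(2998 + d)/(-24937 + 29814) = (2998 - 11405)/(-24937 + 29814) = -8407/4877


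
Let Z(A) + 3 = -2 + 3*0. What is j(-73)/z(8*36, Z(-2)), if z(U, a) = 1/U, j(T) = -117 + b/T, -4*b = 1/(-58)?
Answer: -71334468/2117 ≈ -33696.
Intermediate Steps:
b = 1/232 (b = -1/4/(-58) = -1/4*(-1/58) = 1/232 ≈ 0.0043103)
Z(A) = -5 (Z(A) = -3 + (-2 + 3*0) = -3 + (-2 + 0) = -3 - 2 = -5)
j(T) = -117 + 1/(232*T)
j(-73)/z(8*36, Z(-2)) = (-117 + (1/232)/(-73))/(1/(8*36)) = (-117 + (1/232)*(-1/73))/(1/288) = (-117 - 1/16936)/(1/288) = -1981513/16936*288 = -71334468/2117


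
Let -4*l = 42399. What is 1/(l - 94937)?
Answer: -4/422147 ≈ -9.4754e-6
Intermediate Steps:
l = -42399/4 (l = -¼*42399 = -42399/4 ≈ -10600.)
1/(l - 94937) = 1/(-42399/4 - 94937) = 1/(-422147/4) = -4/422147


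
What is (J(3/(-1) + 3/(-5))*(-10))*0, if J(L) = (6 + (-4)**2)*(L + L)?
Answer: 0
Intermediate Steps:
J(L) = 44*L (J(L) = (6 + 16)*(2*L) = 22*(2*L) = 44*L)
(J(3/(-1) + 3/(-5))*(-10))*0 = ((44*(3/(-1) + 3/(-5)))*(-10))*0 = ((44*(3*(-1) + 3*(-1/5)))*(-10))*0 = ((44*(-3 - 3/5))*(-10))*0 = ((44*(-18/5))*(-10))*0 = -792/5*(-10)*0 = 1584*0 = 0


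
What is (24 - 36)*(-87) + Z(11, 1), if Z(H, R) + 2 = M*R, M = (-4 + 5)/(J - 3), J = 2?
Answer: 1041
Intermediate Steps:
M = -1 (M = (-4 + 5)/(2 - 3) = 1/(-1) = 1*(-1) = -1)
Z(H, R) = -2 - R
(24 - 36)*(-87) + Z(11, 1) = (24 - 36)*(-87) + (-2 - 1*1) = -12*(-87) + (-2 - 1) = 1044 - 3 = 1041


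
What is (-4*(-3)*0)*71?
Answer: 0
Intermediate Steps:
(-4*(-3)*0)*71 = (12*0)*71 = 0*71 = 0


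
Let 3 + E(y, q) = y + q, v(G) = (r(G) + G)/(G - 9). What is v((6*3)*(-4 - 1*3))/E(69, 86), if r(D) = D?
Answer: 7/570 ≈ 0.012281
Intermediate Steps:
v(G) = 2*G/(-9 + G) (v(G) = (G + G)/(G - 9) = (2*G)/(-9 + G) = 2*G/(-9 + G))
E(y, q) = -3 + q + y (E(y, q) = -3 + (y + q) = -3 + (q + y) = -3 + q + y)
v((6*3)*(-4 - 1*3))/E(69, 86) = (2*((6*3)*(-4 - 1*3))/(-9 + (6*3)*(-4 - 1*3)))/(-3 + 86 + 69) = (2*(18*(-4 - 3))/(-9 + 18*(-4 - 3)))/152 = (2*(18*(-7))/(-9 + 18*(-7)))*(1/152) = (2*(-126)/(-9 - 126))*(1/152) = (2*(-126)/(-135))*(1/152) = (2*(-126)*(-1/135))*(1/152) = (28/15)*(1/152) = 7/570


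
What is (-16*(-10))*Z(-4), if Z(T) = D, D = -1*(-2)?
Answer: 320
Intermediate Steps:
D = 2
Z(T) = 2
(-16*(-10))*Z(-4) = -16*(-10)*2 = 160*2 = 320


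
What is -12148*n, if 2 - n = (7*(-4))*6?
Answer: -2065160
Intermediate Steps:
n = 170 (n = 2 - 7*(-4)*6 = 2 - (-28)*6 = 2 - 1*(-168) = 2 + 168 = 170)
-12148*n = -12148*170 = -2065160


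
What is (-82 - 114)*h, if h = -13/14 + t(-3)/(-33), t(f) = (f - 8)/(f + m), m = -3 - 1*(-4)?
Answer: 644/3 ≈ 214.67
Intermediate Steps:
m = 1 (m = -3 + 4 = 1)
t(f) = (-8 + f)/(1 + f) (t(f) = (f - 8)/(f + 1) = (-8 + f)/(1 + f))
h = -23/21 (h = -13/14 + ((-8 - 3)/(1 - 3))/(-33) = -13*1/14 + (-11/(-2))*(-1/33) = -13/14 - ½*(-11)*(-1/33) = -13/14 + (11/2)*(-1/33) = -13/14 - ⅙ = -23/21 ≈ -1.0952)
(-82 - 114)*h = (-82 - 114)*(-23/21) = -196*(-23/21) = 644/3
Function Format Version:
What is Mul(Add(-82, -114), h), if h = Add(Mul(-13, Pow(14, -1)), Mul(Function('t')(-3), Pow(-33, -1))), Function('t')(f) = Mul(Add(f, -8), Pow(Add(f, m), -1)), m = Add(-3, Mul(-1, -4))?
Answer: Rational(644, 3) ≈ 214.67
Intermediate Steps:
m = 1 (m = Add(-3, 4) = 1)
Function('t')(f) = Mul(Pow(Add(1, f), -1), Add(-8, f)) (Function('t')(f) = Mul(Add(f, -8), Pow(Add(f, 1), -1)) = Mul(Add(-8, f), Pow(Add(1, f), -1)) = Mul(Pow(Add(1, f), -1), Add(-8, f)))
h = Rational(-23, 21) (h = Add(Mul(-13, Pow(14, -1)), Mul(Mul(Pow(Add(1, -3), -1), Add(-8, -3)), Pow(-33, -1))) = Add(Mul(-13, Rational(1, 14)), Mul(Mul(Pow(-2, -1), -11), Rational(-1, 33))) = Add(Rational(-13, 14), Mul(Mul(Rational(-1, 2), -11), Rational(-1, 33))) = Add(Rational(-13, 14), Mul(Rational(11, 2), Rational(-1, 33))) = Add(Rational(-13, 14), Rational(-1, 6)) = Rational(-23, 21) ≈ -1.0952)
Mul(Add(-82, -114), h) = Mul(Add(-82, -114), Rational(-23, 21)) = Mul(-196, Rational(-23, 21)) = Rational(644, 3)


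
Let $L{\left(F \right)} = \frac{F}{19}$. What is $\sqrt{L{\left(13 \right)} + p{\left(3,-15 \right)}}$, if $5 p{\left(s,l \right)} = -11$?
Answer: $\frac{12 i \sqrt{95}}{95} \approx 1.2312 i$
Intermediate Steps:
$L{\left(F \right)} = \frac{F}{19}$ ($L{\left(F \right)} = F \frac{1}{19} = \frac{F}{19}$)
$p{\left(s,l \right)} = - \frac{11}{5}$ ($p{\left(s,l \right)} = \frac{1}{5} \left(-11\right) = - \frac{11}{5}$)
$\sqrt{L{\left(13 \right)} + p{\left(3,-15 \right)}} = \sqrt{\frac{1}{19} \cdot 13 - \frac{11}{5}} = \sqrt{\frac{13}{19} - \frac{11}{5}} = \sqrt{- \frac{144}{95}} = \frac{12 i \sqrt{95}}{95}$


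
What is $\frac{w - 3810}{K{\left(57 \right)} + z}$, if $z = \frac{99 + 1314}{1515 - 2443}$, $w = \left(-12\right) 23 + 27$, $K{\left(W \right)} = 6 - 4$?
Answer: $- \frac{3766752}{443} \approx -8502.8$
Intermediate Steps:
$K{\left(W \right)} = 2$
$w = -249$ ($w = -276 + 27 = -249$)
$z = - \frac{1413}{928}$ ($z = \frac{1413}{-928} = 1413 \left(- \frac{1}{928}\right) = - \frac{1413}{928} \approx -1.5226$)
$\frac{w - 3810}{K{\left(57 \right)} + z} = \frac{-249 - 3810}{2 - \frac{1413}{928}} = - \frac{4059}{\frac{443}{928}} = \left(-4059\right) \frac{928}{443} = - \frac{3766752}{443}$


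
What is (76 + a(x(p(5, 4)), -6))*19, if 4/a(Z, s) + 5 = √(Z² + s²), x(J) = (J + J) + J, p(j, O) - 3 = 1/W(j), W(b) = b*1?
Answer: 3733576/2579 + 2280*√89/2579 ≈ 1456.0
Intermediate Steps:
W(b) = b
p(j, O) = 3 + 1/j
x(J) = 3*J (x(J) = 2*J + J = 3*J)
a(Z, s) = 4/(-5 + √(Z² + s²))
(76 + a(x(p(5, 4)), -6))*19 = (76 + 4/(-5 + √((3*(3 + 1/5))² + (-6)²)))*19 = (76 + 4/(-5 + √((3*(3 + ⅕))² + 36)))*19 = (76 + 4/(-5 + √((3*(16/5))² + 36)))*19 = (76 + 4/(-5 + √((48/5)² + 36)))*19 = (76 + 4/(-5 + √(2304/25 + 36)))*19 = (76 + 4/(-5 + √(3204/25)))*19 = (76 + 4/(-5 + 6*√89/5))*19 = 1444 + 76/(-5 + 6*√89/5)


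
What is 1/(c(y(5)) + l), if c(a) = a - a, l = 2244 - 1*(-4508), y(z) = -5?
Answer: 1/6752 ≈ 0.00014810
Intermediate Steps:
l = 6752 (l = 2244 + 4508 = 6752)
c(a) = 0
1/(c(y(5)) + l) = 1/(0 + 6752) = 1/6752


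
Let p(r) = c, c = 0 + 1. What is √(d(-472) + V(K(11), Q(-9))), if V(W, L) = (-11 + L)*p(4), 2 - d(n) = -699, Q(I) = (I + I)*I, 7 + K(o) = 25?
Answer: 2*√213 ≈ 29.189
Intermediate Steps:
K(o) = 18 (K(o) = -7 + 25 = 18)
c = 1
Q(I) = 2*I² (Q(I) = (2*I)*I = 2*I²)
p(r) = 1
d(n) = 701 (d(n) = 2 - 1*(-699) = 2 + 699 = 701)
V(W, L) = -11 + L (V(W, L) = (-11 + L)*1 = -11 + L)
√(d(-472) + V(K(11), Q(-9))) = √(701 + (-11 + 2*(-9)²)) = √(701 + (-11 + 2*81)) = √(701 + (-11 + 162)) = √(701 + 151) = √852 = 2*√213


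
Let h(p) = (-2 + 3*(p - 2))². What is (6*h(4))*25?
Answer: 2400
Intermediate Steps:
h(p) = (-8 + 3*p)² (h(p) = (-2 + 3*(-2 + p))² = (-2 + (-6 + 3*p))² = (-8 + 3*p)²)
(6*h(4))*25 = (6*(-8 + 3*4)²)*25 = (6*(-8 + 12)²)*25 = (6*4²)*25 = (6*16)*25 = 96*25 = 2400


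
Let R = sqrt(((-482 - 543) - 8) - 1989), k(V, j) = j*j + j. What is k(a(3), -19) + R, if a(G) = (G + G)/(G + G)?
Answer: 342 + I*sqrt(3022) ≈ 342.0 + 54.973*I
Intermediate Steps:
a(G) = 1 (a(G) = (2*G)/((2*G)) = (2*G)*(1/(2*G)) = 1)
k(V, j) = j + j**2 (k(V, j) = j**2 + j = j + j**2)
R = I*sqrt(3022) (R = sqrt((-1025 - 8) - 1989) = sqrt(-1033 - 1989) = sqrt(-3022) = I*sqrt(3022) ≈ 54.973*I)
k(a(3), -19) + R = -19*(1 - 19) + I*sqrt(3022) = -19*(-18) + I*sqrt(3022) = 342 + I*sqrt(3022)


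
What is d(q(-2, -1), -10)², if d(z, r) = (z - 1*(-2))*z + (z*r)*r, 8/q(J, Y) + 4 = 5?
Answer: 774400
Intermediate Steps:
q(J, Y) = 8 (q(J, Y) = 8/(-4 + 5) = 8/1 = 8*1 = 8)
d(z, r) = z*r² + z*(2 + z) (d(z, r) = (z + 2)*z + (r*z)*r = (2 + z)*z + z*r² = z*(2 + z) + z*r² = z*r² + z*(2 + z))
d(q(-2, -1), -10)² = (8*(2 + 8 + (-10)²))² = (8*(2 + 8 + 100))² = (8*110)² = 880² = 774400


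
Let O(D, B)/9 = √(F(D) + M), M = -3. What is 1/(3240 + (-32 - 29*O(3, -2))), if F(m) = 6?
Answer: 3208/10086901 + 261*√3/10086901 ≈ 0.00036285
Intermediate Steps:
O(D, B) = 9*√3 (O(D, B) = 9*√(6 - 3) = 9*√3)
1/(3240 + (-32 - 29*O(3, -2))) = 1/(3240 + (-32 - 261*√3)) = 1/(3208 - 261*√3)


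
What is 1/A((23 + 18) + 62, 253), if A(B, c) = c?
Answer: 1/253 ≈ 0.0039526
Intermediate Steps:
1/A((23 + 18) + 62, 253) = 1/253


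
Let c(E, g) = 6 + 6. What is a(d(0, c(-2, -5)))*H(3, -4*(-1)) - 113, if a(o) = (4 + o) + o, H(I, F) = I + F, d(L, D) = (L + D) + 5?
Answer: 153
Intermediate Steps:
c(E, g) = 12
d(L, D) = 5 + D + L (d(L, D) = (D + L) + 5 = 5 + D + L)
H(I, F) = F + I
a(o) = 4 + 2*o
a(d(0, c(-2, -5)))*H(3, -4*(-1)) - 113 = (4 + 2*(5 + 12 + 0))*(-4*(-1) + 3) - 113 = (4 + 2*17)*(4 + 3) - 113 = (4 + 34)*7 - 113 = 38*7 - 113 = 266 - 113 = 153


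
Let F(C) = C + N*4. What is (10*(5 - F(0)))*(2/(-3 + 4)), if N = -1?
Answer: 180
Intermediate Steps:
F(C) = -4 + C (F(C) = C - 1*4 = C - 4 = -4 + C)
(10*(5 - F(0)))*(2/(-3 + 4)) = (10*(5 - (-4 + 0)))*(2/(-3 + 4)) = (10*(5 - 1*(-4)))*(2/1) = (10*(5 + 4))*(1*2) = (10*9)*2 = 90*2 = 180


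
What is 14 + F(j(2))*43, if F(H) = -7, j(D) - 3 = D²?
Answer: -287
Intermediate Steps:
j(D) = 3 + D²
14 + F(j(2))*43 = 14 - 7*43 = 14 - 301 = -287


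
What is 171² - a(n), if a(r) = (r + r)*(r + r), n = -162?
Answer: -75735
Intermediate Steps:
a(r) = 4*r² (a(r) = (2*r)*(2*r) = 4*r²)
171² - a(n) = 171² - 4*(-162)² = 29241 - 4*26244 = 29241 - 1*104976 = 29241 - 104976 = -75735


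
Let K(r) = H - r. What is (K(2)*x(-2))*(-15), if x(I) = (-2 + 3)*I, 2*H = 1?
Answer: -45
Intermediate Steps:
H = 1/2 (H = (1/2)*1 = 1/2 ≈ 0.50000)
x(I) = I (x(I) = 1*I = I)
K(r) = 1/2 - r
(K(2)*x(-2))*(-15) = ((1/2 - 1*2)*(-2))*(-15) = ((1/2 - 2)*(-2))*(-15) = -3/2*(-2)*(-15) = 3*(-15) = -45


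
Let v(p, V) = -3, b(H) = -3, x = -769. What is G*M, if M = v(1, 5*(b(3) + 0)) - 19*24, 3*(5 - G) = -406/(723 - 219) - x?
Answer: 460955/4 ≈ 1.1524e+5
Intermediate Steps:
G = -27115/108 (G = 5 - (-406/(723 - 219) - 1*(-769))/3 = 5 - (-406/504 + 769)/3 = 5 - (-406*1/504 + 769)/3 = 5 - (-29/36 + 769)/3 = 5 - ⅓*27655/36 = 5 - 27655/108 = -27115/108 ≈ -251.06)
M = -459 (M = -3 - 19*24 = -3 - 456 = -459)
G*M = -27115/108*(-459) = 460955/4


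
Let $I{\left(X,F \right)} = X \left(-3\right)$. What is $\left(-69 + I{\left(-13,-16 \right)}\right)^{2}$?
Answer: $900$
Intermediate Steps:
$I{\left(X,F \right)} = - 3 X$
$\left(-69 + I{\left(-13,-16 \right)}\right)^{2} = \left(-69 - -39\right)^{2} = \left(-69 + 39\right)^{2} = \left(-30\right)^{2} = 900$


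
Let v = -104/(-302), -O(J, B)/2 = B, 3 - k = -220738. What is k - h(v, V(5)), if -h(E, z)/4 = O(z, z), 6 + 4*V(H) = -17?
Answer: 220787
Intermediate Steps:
k = 220741 (k = 3 - 1*(-220738) = 3 + 220738 = 220741)
O(J, B) = -2*B
V(H) = -23/4 (V(H) = -3/2 + (1/4)*(-17) = -3/2 - 17/4 = -23/4)
v = 52/151 (v = -104*(-1/302) = 52/151 ≈ 0.34437)
h(E, z) = 8*z (h(E, z) = -(-8)*z = 8*z)
k - h(v, V(5)) = 220741 - 8*(-23)/4 = 220741 - 1*(-46) = 220741 + 46 = 220787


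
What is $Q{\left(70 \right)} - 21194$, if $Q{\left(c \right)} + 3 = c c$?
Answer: $-16297$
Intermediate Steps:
$Q{\left(c \right)} = -3 + c^{2}$ ($Q{\left(c \right)} = -3 + c c = -3 + c^{2}$)
$Q{\left(70 \right)} - 21194 = \left(-3 + 70^{2}\right) - 21194 = \left(-3 + 4900\right) - 21194 = 4897 - 21194 = -16297$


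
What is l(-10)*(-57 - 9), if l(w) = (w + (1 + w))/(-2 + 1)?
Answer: -1254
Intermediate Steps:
l(w) = -1 - 2*w (l(w) = (1 + 2*w)/(-1) = (1 + 2*w)*(-1) = -1 - 2*w)
l(-10)*(-57 - 9) = (-1 - 2*(-10))*(-57 - 9) = (-1 + 20)*(-66) = 19*(-66) = -1254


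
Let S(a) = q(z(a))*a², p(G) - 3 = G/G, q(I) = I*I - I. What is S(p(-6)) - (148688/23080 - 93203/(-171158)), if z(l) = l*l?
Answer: 1892706753957/493790830 ≈ 3833.0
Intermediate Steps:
z(l) = l²
q(I) = I² - I
p(G) = 4 (p(G) = 3 + G/G = 3 + 1 = 4)
S(a) = a⁴*(-1 + a²) (S(a) = (a²*(-1 + a²))*a² = a⁴*(-1 + a²))
S(p(-6)) - (148688/23080 - 93203/(-171158)) = (4⁶ - 1*4⁴) - (148688/23080 - 93203/(-171158)) = (4096 - 1*256) - (148688*(1/23080) - 93203*(-1/171158)) = (4096 - 256) - (18586/2885 + 93203/171158) = 3840 - 1*3450033243/493790830 = 3840 - 3450033243/493790830 = 1892706753957/493790830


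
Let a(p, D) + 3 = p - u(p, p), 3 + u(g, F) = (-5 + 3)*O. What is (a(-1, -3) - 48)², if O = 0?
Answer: 2401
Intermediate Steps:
u(g, F) = -3 (u(g, F) = -3 + (-5 + 3)*0 = -3 - 2*0 = -3 + 0 = -3)
a(p, D) = p (a(p, D) = -3 + (p - 1*(-3)) = -3 + (p + 3) = -3 + (3 + p) = p)
(a(-1, -3) - 48)² = (-1 - 48)² = (-49)² = 2401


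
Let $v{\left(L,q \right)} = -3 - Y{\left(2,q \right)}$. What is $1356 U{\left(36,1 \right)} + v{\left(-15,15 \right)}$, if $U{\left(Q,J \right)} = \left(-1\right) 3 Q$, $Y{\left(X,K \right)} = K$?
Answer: $-146466$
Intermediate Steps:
$U{\left(Q,J \right)} = - 3 Q$
$v{\left(L,q \right)} = -3 - q$
$1356 U{\left(36,1 \right)} + v{\left(-15,15 \right)} = 1356 \left(\left(-3\right) 36\right) - 18 = 1356 \left(-108\right) - 18 = -146448 - 18 = -146466$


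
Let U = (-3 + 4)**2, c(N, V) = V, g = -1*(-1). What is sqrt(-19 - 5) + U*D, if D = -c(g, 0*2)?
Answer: 2*I*sqrt(6) ≈ 4.899*I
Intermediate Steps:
g = 1
U = 1 (U = 1**2 = 1)
D = 0 (D = -0*2 = -1*0 = 0)
sqrt(-19 - 5) + U*D = sqrt(-19 - 5) + 1*0 = sqrt(-24) + 0 = 2*I*sqrt(6) + 0 = 2*I*sqrt(6)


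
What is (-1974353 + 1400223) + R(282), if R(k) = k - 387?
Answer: -574235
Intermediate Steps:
R(k) = -387 + k
(-1974353 + 1400223) + R(282) = (-1974353 + 1400223) + (-387 + 282) = -574130 - 105 = -574235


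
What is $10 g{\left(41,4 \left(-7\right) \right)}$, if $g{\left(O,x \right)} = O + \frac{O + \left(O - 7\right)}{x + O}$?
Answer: $\frac{6080}{13} \approx 467.69$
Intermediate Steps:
$g{\left(O,x \right)} = O + \frac{-7 + 2 O}{O + x}$ ($g{\left(O,x \right)} = O + \frac{O + \left(-7 + O\right)}{O + x} = O + \frac{-7 + 2 O}{O + x}$)
$10 g{\left(41,4 \left(-7\right) \right)} = 10 \frac{-7 + 41^{2} + 2 \cdot 41 + 41 \cdot 4 \left(-7\right)}{41 + 4 \left(-7\right)} = 10 \frac{-7 + 1681 + 82 + 41 \left(-28\right)}{41 - 28} = 10 \frac{-7 + 1681 + 82 - 1148}{13} = 10 \cdot \frac{1}{13} \cdot 608 = 10 \cdot \frac{608}{13} = \frac{6080}{13}$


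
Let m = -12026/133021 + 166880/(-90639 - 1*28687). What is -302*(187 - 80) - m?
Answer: -36635149197192/1133775989 ≈ -32313.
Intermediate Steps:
m = -1688111354/1133775989 (m = -12026*1/133021 + 166880/(-90639 - 28687) = -1718/19003 + 166880/(-119326) = -1718/19003 + 166880*(-1/119326) = -1718/19003 - 83440/59663 = -1688111354/1133775989 ≈ -1.4889)
-302*(187 - 80) - m = -302*(187 - 80) - 1*(-1688111354/1133775989) = -302*107 + 1688111354/1133775989 = -32314 + 1688111354/1133775989 = -36635149197192/1133775989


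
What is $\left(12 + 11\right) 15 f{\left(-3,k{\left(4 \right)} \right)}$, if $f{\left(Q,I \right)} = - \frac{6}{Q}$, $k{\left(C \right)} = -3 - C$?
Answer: $690$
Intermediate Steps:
$\left(12 + 11\right) 15 f{\left(-3,k{\left(4 \right)} \right)} = \left(12 + 11\right) 15 \left(- \frac{6}{-3}\right) = 23 \cdot 15 \left(\left(-6\right) \left(- \frac{1}{3}\right)\right) = 345 \cdot 2 = 690$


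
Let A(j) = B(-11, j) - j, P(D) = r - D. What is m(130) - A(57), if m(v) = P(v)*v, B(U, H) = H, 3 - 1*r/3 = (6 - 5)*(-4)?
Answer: -14170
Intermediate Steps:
r = 21 (r = 9 - 3*(6 - 5)*(-4) = 9 - 3*(-4) = 9 + 12 = 21)
P(D) = 21 - D
A(j) = 0 (A(j) = j - j = 0)
m(v) = v*(21 - v) (m(v) = (21 - v)*v = v*(21 - v))
m(130) - A(57) = 130*(21 - 1*130) - 1*0 = 130*(21 - 130) + 0 = 130*(-109) + 0 = -14170 + 0 = -14170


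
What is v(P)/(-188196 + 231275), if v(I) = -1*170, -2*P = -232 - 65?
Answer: -170/43079 ≈ -0.0039462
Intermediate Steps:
P = 297/2 (P = -(-232 - 65)/2 = -½*(-297) = 297/2 ≈ 148.50)
v(I) = -170
v(P)/(-188196 + 231275) = -170/(-188196 + 231275) = -170/43079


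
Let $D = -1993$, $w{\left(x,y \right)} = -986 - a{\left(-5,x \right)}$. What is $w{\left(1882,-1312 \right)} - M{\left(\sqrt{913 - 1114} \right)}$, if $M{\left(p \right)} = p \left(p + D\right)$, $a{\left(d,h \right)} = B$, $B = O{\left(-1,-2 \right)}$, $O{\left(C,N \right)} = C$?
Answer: $-784 + 1993 i \sqrt{201} \approx -784.0 + 28256.0 i$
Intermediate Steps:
$B = -1$
$a{\left(d,h \right)} = -1$
$w{\left(x,y \right)} = -985$ ($w{\left(x,y \right)} = -986 - -1 = -986 + 1 = -985$)
$M{\left(p \right)} = p \left(-1993 + p\right)$ ($M{\left(p \right)} = p \left(p - 1993\right) = p \left(-1993 + p\right)$)
$w{\left(1882,-1312 \right)} - M{\left(\sqrt{913 - 1114} \right)} = -985 - \sqrt{913 - 1114} \left(-1993 + \sqrt{913 - 1114}\right) = -985 - \sqrt{-201} \left(-1993 + \sqrt{-201}\right) = -985 - i \sqrt{201} \left(-1993 + i \sqrt{201}\right)$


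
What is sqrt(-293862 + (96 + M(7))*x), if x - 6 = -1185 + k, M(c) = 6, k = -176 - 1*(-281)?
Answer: I*sqrt(403410) ≈ 635.15*I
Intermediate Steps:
k = 105 (k = -176 + 281 = 105)
x = -1074 (x = 6 + (-1185 + 105) = 6 - 1080 = -1074)
sqrt(-293862 + (96 + M(7))*x) = sqrt(-293862 + (96 + 6)*(-1074)) = sqrt(-293862 + 102*(-1074)) = sqrt(-293862 - 109548) = sqrt(-403410) = I*sqrt(403410)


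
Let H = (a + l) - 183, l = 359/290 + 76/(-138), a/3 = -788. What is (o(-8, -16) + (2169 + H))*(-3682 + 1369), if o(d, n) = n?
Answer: 6067915719/6670 ≈ 9.0973e+5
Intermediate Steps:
a = -2364 (a = 3*(-788) = -2364)
l = 13751/20010 (l = 359*(1/290) + 76*(-1/138) = 359/290 - 38/69 = 13751/20010 ≈ 0.68721)
H = -50951719/20010 (H = (-2364 + 13751/20010) - 183 = -47289889/20010 - 183 = -50951719/20010 ≈ -2546.3)
(o(-8, -16) + (2169 + H))*(-3682 + 1369) = (-16 + (2169 - 50951719/20010))*(-3682 + 1369) = (-16 - 7550029/20010)*(-2313) = -7870189/20010*(-2313) = 6067915719/6670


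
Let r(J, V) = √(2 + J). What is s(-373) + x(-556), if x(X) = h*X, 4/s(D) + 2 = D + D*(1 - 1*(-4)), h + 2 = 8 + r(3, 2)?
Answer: -1868161/560 - 556*√5 ≈ -4579.3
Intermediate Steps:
h = 6 + √5 (h = -2 + (8 + √(2 + 3)) = -2 + (8 + √5) = 6 + √5 ≈ 8.2361)
s(D) = 4/(-2 + 6*D) (s(D) = 4/(-2 + (D + D*(1 - 1*(-4)))) = 4/(-2 + (D + D*(1 + 4))) = 4/(-2 + (D + D*5)) = 4/(-2 + (D + 5*D)) = 4/(-2 + 6*D))
x(X) = X*(6 + √5) (x(X) = (6 + √5)*X = X*(6 + √5))
s(-373) + x(-556) = 2/(-1 + 3*(-373)) - 556*(6 + √5) = 2/(-1 - 1119) + (-3336 - 556*√5) = 2/(-1120) + (-3336 - 556*√5) = 2*(-1/1120) + (-3336 - 556*√5) = -1/560 + (-3336 - 556*√5) = -1868161/560 - 556*√5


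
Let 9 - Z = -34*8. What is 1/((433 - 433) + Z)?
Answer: 1/281 ≈ 0.0035587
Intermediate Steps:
Z = 281 (Z = 9 - (-34)*8 = 9 - 1*(-272) = 9 + 272 = 281)
1/((433 - 433) + Z) = 1/((433 - 433) + 281) = 1/(0 + 281) = 1/281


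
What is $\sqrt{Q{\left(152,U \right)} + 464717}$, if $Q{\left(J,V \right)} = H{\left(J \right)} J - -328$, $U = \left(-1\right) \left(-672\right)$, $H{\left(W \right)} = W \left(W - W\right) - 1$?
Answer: $\sqrt{464893} \approx 681.83$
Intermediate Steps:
$H{\left(W \right)} = -1$ ($H{\left(W \right)} = W 0 - 1 = 0 - 1 = -1$)
$U = 672$
$Q{\left(J,V \right)} = 328 - J$ ($Q{\left(J,V \right)} = - J - -328 = - J + 328 = 328 - J$)
$\sqrt{Q{\left(152,U \right)} + 464717} = \sqrt{\left(328 - 152\right) + 464717} = \sqrt{176 + 464717} = \sqrt{464893}$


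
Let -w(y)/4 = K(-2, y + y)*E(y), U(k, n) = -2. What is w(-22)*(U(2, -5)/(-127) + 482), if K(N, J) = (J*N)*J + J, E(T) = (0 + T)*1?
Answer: -21095523328/127 ≈ -1.6611e+8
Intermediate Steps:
E(T) = T (E(T) = T*1 = T)
K(N, J) = J + N*J² (K(N, J) = N*J² + J = J + N*J²)
w(y) = -8*y²*(1 - 4*y) (w(y) = -4*(y + y)*(1 + (y + y)*(-2))*y = -4*(2*y)*(1 + (2*y)*(-2))*y = -4*(2*y)*(1 - 4*y)*y = -4*2*y*(1 - 4*y)*y = -8*y²*(1 - 4*y))
w(-22)*(U(2, -5)/(-127) + 482) = ((-22)²*(-8 + 32*(-22)))*(-2/(-127) + 482) = (484*(-8 - 704))*(-2*(-1/127) + 482) = (484*(-712))*(2/127 + 482) = -344608*61216/127 = -21095523328/127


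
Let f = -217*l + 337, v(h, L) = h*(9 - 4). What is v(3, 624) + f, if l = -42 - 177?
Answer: 47875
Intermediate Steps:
v(h, L) = 5*h (v(h, L) = h*5 = 5*h)
l = -219
f = 47860 (f = -217*(-219) + 337 = 47523 + 337 = 47860)
v(3, 624) + f = 5*3 + 47860 = 15 + 47860 = 47875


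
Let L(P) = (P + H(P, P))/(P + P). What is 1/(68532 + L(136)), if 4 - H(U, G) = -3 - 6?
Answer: 272/18640853 ≈ 1.4592e-5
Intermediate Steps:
H(U, G) = 13 (H(U, G) = 4 - (-3 - 6) = 4 - 1*(-9) = 4 + 9 = 13)
L(P) = (13 + P)/(2*P) (L(P) = (P + 13)/(P + P) = (13 + P)/((2*P)) = (13 + P)*(1/(2*P)) = (13 + P)/(2*P))
1/(68532 + L(136)) = 1/(68532 + (1/2)*(13 + 136)/136) = 1/(68532 + (1/2)*(1/136)*149) = 1/(68532 + 149/272) = 1/(18640853/272) = 272/18640853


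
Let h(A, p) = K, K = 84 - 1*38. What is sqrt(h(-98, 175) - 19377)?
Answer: I*sqrt(19331) ≈ 139.04*I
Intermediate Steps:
K = 46 (K = 84 - 38 = 46)
h(A, p) = 46
sqrt(h(-98, 175) - 19377) = sqrt(46 - 19377) = sqrt(-19331) = I*sqrt(19331)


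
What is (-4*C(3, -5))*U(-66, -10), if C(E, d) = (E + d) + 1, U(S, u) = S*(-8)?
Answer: 2112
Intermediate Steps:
U(S, u) = -8*S
C(E, d) = 1 + E + d
(-4*C(3, -5))*U(-66, -10) = (-4*(1 + 3 - 5))*(-8*(-66)) = -4*(-1)*528 = 4*528 = 2112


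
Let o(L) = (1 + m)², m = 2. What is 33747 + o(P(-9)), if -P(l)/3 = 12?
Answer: 33756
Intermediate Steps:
P(l) = -36 (P(l) = -3*12 = -36)
o(L) = 9 (o(L) = (1 + 2)² = 3² = 9)
33747 + o(P(-9)) = 33747 + 9 = 33756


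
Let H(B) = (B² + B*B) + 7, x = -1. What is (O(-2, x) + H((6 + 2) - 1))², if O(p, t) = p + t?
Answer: 10404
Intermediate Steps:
H(B) = 7 + 2*B² (H(B) = (B² + B²) + 7 = 2*B² + 7 = 7 + 2*B²)
(O(-2, x) + H((6 + 2) - 1))² = ((-2 - 1) + (7 + 2*((6 + 2) - 1)²))² = (-3 + (7 + 2*(8 - 1)²))² = (-3 + (7 + 2*7²))² = (-3 + (7 + 2*49))² = (-3 + (7 + 98))² = (-3 + 105)² = 102² = 10404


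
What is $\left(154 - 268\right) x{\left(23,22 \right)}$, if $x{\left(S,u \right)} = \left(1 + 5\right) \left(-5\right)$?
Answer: $3420$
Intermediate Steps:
$x{\left(S,u \right)} = -30$ ($x{\left(S,u \right)} = 6 \left(-5\right) = -30$)
$\left(154 - 268\right) x{\left(23,22 \right)} = \left(154 - 268\right) \left(-30\right) = \left(-114\right) \left(-30\right) = 3420$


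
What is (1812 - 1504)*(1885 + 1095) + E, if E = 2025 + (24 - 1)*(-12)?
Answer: 919589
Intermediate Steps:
E = 1749 (E = 2025 + 23*(-12) = 2025 - 276 = 1749)
(1812 - 1504)*(1885 + 1095) + E = (1812 - 1504)*(1885 + 1095) + 1749 = 308*2980 + 1749 = 917840 + 1749 = 919589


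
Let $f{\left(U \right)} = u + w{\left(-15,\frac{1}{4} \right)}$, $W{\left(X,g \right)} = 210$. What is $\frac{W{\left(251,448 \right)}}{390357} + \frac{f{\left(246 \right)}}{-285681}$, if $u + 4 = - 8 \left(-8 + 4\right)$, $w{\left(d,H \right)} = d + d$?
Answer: $\frac{613876}{1126440183} \approx 0.00054497$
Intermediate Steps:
$w{\left(d,H \right)} = 2 d$
$u = 28$ ($u = -4 - 8 \left(-8 + 4\right) = -4 - -32 = -4 + 32 = 28$)
$f{\left(U \right)} = -2$ ($f{\left(U \right)} = 28 + 2 \left(-15\right) = 28 - 30 = -2$)
$\frac{W{\left(251,448 \right)}}{390357} + \frac{f{\left(246 \right)}}{-285681} = \frac{210}{390357} - \frac{2}{-285681} = 210 \cdot \frac{1}{390357} - - \frac{2}{285681} = \frac{70}{130119} + \frac{2}{285681} = \frac{613876}{1126440183}$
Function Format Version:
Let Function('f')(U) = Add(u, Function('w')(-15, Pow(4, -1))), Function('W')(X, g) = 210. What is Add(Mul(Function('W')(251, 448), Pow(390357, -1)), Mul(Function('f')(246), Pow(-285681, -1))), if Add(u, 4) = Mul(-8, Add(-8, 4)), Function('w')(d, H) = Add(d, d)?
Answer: Rational(613876, 1126440183) ≈ 0.00054497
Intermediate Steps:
Function('w')(d, H) = Mul(2, d)
u = 28 (u = Add(-4, Mul(-8, Add(-8, 4))) = Add(-4, Mul(-8, -4)) = Add(-4, 32) = 28)
Function('f')(U) = -2 (Function('f')(U) = Add(28, Mul(2, -15)) = Add(28, -30) = -2)
Add(Mul(Function('W')(251, 448), Pow(390357, -1)), Mul(Function('f')(246), Pow(-285681, -1))) = Add(Mul(210, Pow(390357, -1)), Mul(-2, Pow(-285681, -1))) = Add(Mul(210, Rational(1, 390357)), Mul(-2, Rational(-1, 285681))) = Add(Rational(70, 130119), Rational(2, 285681)) = Rational(613876, 1126440183)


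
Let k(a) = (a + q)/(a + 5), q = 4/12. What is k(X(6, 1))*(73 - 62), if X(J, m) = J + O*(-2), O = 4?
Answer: -55/9 ≈ -6.1111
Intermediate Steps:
q = 1/3 (q = 4*(1/12) = 1/3 ≈ 0.33333)
X(J, m) = -8 + J (X(J, m) = J + 4*(-2) = J - 8 = -8 + J)
k(a) = (1/3 + a)/(5 + a) (k(a) = (a + 1/3)/(a + 5) = (1/3 + a)/(5 + a))
k(X(6, 1))*(73 - 62) = ((1/3 + (-8 + 6))/(5 + (-8 + 6)))*(73 - 62) = ((1/3 - 2)/(5 - 2))*11 = (-5/3/3)*11 = ((1/3)*(-5/3))*11 = -5/9*11 = -55/9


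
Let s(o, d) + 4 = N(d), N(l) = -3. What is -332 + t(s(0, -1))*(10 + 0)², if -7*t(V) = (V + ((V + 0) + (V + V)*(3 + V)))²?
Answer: -25532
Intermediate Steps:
s(o, d) = -7 (s(o, d) = -4 - 3 = -7)
t(V) = -(2*V + 2*V*(3 + V))²/7 (t(V) = -(V + ((V + 0) + (V + V)*(3 + V)))²/7 = -(V + (V + (2*V)*(3 + V)))²/7 = -(V + (V + 2*V*(3 + V)))²/7 = -(2*V + 2*V*(3 + V))²/7)
-332 + t(s(0, -1))*(10 + 0)² = -332 + (-4/7*(-7)²*(4 - 7)²)*(10 + 0)² = -332 - 4/7*49*(-3)²*10² = -332 - 4/7*49*9*100 = -332 - 252*100 = -332 - 25200 = -25532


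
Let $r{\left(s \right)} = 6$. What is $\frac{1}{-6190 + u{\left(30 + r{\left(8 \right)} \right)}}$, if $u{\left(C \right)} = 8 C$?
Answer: $- \frac{1}{5902} \approx -0.00016943$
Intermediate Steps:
$\frac{1}{-6190 + u{\left(30 + r{\left(8 \right)} \right)}} = \frac{1}{-6190 + 8 \left(30 + 6\right)} = \frac{1}{-6190 + 8 \cdot 36} = \frac{1}{-6190 + 288} = \frac{1}{-5902} = - \frac{1}{5902}$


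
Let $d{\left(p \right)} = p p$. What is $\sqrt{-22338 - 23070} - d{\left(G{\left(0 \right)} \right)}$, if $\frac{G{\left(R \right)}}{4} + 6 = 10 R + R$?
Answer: $-576 + 4 i \sqrt{2838} \approx -576.0 + 213.09 i$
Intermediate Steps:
$G{\left(R \right)} = -24 + 44 R$ ($G{\left(R \right)} = -24 + 4 \left(10 R + R\right) = -24 + 4 \cdot 11 R = -24 + 44 R$)
$d{\left(p \right)} = p^{2}$
$\sqrt{-22338 - 23070} - d{\left(G{\left(0 \right)} \right)} = \sqrt{-22338 - 23070} - \left(-24 + 44 \cdot 0\right)^{2} = \sqrt{-22338 - 23070} - \left(-24 + 0\right)^{2} = \sqrt{-45408} - \left(-24\right)^{2} = 4 i \sqrt{2838} - 576 = -576 + 4 i \sqrt{2838}$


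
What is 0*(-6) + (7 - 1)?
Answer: 6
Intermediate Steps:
0*(-6) + (7 - 1) = 0 + 6 = 6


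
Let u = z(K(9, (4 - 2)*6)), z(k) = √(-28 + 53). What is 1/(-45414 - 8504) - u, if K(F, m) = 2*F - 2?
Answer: -269591/53918 ≈ -5.0000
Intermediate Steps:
K(F, m) = -2 + 2*F
z(k) = 5 (z(k) = √25 = 5)
u = 5
1/(-45414 - 8504) - u = 1/(-45414 - 8504) - 1*5 = 1/(-53918) - 5 = -1/53918 - 5 = -269591/53918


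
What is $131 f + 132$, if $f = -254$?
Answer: $-33142$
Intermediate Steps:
$131 f + 132 = 131 \left(-254\right) + 132 = -33274 + 132 = -33142$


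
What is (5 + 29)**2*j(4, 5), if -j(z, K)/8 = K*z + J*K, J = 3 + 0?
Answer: -323680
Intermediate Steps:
J = 3
j(z, K) = -24*K - 8*K*z (j(z, K) = -8*(K*z + 3*K) = -8*(3*K + K*z) = -24*K - 8*K*z)
(5 + 29)**2*j(4, 5) = (5 + 29)**2*(-8*5*(3 + 4)) = 34**2*(-8*5*7) = 1156*(-280) = -323680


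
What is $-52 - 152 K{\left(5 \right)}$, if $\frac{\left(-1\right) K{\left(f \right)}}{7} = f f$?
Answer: $26548$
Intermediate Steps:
$K{\left(f \right)} = - 7 f^{2}$ ($K{\left(f \right)} = - 7 f f = - 7 f^{2}$)
$-52 - 152 K{\left(5 \right)} = -52 - 152 \left(- 7 \cdot 5^{2}\right) = -52 - 152 \left(\left(-7\right) 25\right) = -52 - -26600 = -52 + 26600 = 26548$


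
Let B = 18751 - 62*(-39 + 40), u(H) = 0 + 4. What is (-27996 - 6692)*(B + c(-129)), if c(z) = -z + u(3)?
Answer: -652897536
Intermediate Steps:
u(H) = 4
c(z) = 4 - z (c(z) = -z + 4 = 4 - z)
B = 18689 (B = 18751 - 62 = 18689)
(-27996 - 6692)*(B + c(-129)) = (-27996 - 6692)*(18689 + (4 - 1*(-129))) = -34688*(18689 + (4 + 129)) = -34688*(18689 + 133) = -34688*18822 = -652897536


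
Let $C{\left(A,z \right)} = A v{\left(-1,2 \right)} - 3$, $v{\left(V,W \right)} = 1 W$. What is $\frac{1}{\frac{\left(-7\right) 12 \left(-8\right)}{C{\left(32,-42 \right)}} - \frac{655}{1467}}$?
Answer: $\frac{89487}{945869} \approx 0.094608$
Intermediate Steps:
$v{\left(V,W \right)} = W$
$C{\left(A,z \right)} = -3 + 2 A$ ($C{\left(A,z \right)} = A 2 - 3 = 2 A - 3 = -3 + 2 A$)
$\frac{1}{\frac{\left(-7\right) 12 \left(-8\right)}{C{\left(32,-42 \right)}} - \frac{655}{1467}} = \frac{1}{\frac{\left(-7\right) 12 \left(-8\right)}{-3 + 2 \cdot 32} - \frac{655}{1467}} = \frac{1}{\frac{\left(-84\right) \left(-8\right)}{-3 + 64} - \frac{655}{1467}} = \frac{1}{\frac{672}{61} - \frac{655}{1467}} = \frac{1}{\frac{945869}{89487}} = \frac{89487}{945869}$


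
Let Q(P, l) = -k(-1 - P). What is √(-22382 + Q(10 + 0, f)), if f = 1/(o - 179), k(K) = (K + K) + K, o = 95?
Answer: I*√22349 ≈ 149.5*I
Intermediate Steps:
k(K) = 3*K (k(K) = 2*K + K = 3*K)
f = -1/84 (f = 1/(95 - 179) = 1/(-84) = -1/84 ≈ -0.011905)
Q(P, l) = 3 + 3*P (Q(P, l) = -3*(-1 - P) = -(-3 - 3*P) = 3 + 3*P)
√(-22382 + Q(10 + 0, f)) = √(-22382 + (3 + 3*(10 + 0))) = √(-22382 + (3 + 3*10)) = √(-22382 + (3 + 30)) = √(-22382 + 33) = √(-22349) = I*√22349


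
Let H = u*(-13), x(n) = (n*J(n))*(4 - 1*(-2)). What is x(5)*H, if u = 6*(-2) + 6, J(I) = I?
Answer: 11700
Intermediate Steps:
x(n) = 6*n² (x(n) = (n*n)*(4 - 1*(-2)) = n²*(4 + 2) = n²*6 = 6*n²)
u = -6 (u = -12 + 6 = -6)
H = 78 (H = -6*(-13) = 78)
x(5)*H = (6*5²)*78 = (6*25)*78 = 150*78 = 11700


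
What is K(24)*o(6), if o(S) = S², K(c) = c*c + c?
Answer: 21600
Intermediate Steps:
K(c) = c + c² (K(c) = c² + c = c + c²)
K(24)*o(6) = (24*(1 + 24))*6² = (24*25)*36 = 600*36 = 21600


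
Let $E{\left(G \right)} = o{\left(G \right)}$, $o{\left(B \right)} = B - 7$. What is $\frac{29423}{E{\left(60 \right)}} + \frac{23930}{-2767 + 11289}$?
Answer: $\frac{126005548}{225833} \approx 557.96$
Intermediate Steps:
$o{\left(B \right)} = -7 + B$ ($o{\left(B \right)} = B - 7 = -7 + B$)
$E{\left(G \right)} = -7 + G$
$\frac{29423}{E{\left(60 \right)}} + \frac{23930}{-2767 + 11289} = \frac{29423}{-7 + 60} + \frac{23930}{-2767 + 11289} = \frac{29423}{53} + \frac{23930}{8522} = 29423 \cdot \frac{1}{53} + 23930 \cdot \frac{1}{8522} = \frac{29423}{53} + \frac{11965}{4261} = \frac{126005548}{225833}$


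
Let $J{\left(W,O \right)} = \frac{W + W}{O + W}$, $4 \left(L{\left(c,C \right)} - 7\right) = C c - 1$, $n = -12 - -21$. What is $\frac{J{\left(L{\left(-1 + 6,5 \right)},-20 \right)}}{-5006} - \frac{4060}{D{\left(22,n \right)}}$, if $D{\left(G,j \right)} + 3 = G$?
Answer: $- \frac{71135013}{332899} \approx -213.68$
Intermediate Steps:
$n = 9$ ($n = -12 + 21 = 9$)
$D{\left(G,j \right)} = -3 + G$
$L{\left(c,C \right)} = \frac{27}{4} + \frac{C c}{4}$ ($L{\left(c,C \right)} = 7 + \frac{C c - 1}{4} = 7 + \frac{-1 + C c}{4} = 7 + \left(- \frac{1}{4} + \frac{C c}{4}\right) = \frac{27}{4} + \frac{C c}{4}$)
$J{\left(W,O \right)} = \frac{2 W}{O + W}$
$\frac{J{\left(L{\left(-1 + 6,5 \right)},-20 \right)}}{-5006} - \frac{4060}{D{\left(22,n \right)}} = \frac{2 \left(\frac{27}{4} + \frac{1}{4} \cdot 5 \left(-1 + 6\right)\right) \frac{1}{-20 + \left(\frac{27}{4} + \frac{1}{4} \cdot 5 \left(-1 + 6\right)\right)}}{-5006} - \frac{4060}{-3 + 22} = \frac{2 \left(\frac{27}{4} + \frac{1}{4} \cdot 5 \cdot 5\right)}{-20 + \left(\frac{27}{4} + \frac{1}{4} \cdot 5 \cdot 5\right)} \left(- \frac{1}{5006}\right) - \frac{4060}{19} = \frac{2 \left(\frac{27}{4} + \frac{25}{4}\right)}{-20 + \left(\frac{27}{4} + \frac{25}{4}\right)} \left(- \frac{1}{5006}\right) - \frac{4060}{19} = 2 \cdot 13 \frac{1}{-20 + 13} \left(- \frac{1}{5006}\right) - \frac{4060}{19} = 2 \cdot 13 \frac{1}{-7} \left(- \frac{1}{5006}\right) - \frac{4060}{19} = 2 \cdot 13 \left(- \frac{1}{7}\right) \left(- \frac{1}{5006}\right) - \frac{4060}{19} = \left(- \frac{26}{7}\right) \left(- \frac{1}{5006}\right) - \frac{4060}{19} = \frac{13}{17521} - \frac{4060}{19} = - \frac{71135013}{332899}$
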